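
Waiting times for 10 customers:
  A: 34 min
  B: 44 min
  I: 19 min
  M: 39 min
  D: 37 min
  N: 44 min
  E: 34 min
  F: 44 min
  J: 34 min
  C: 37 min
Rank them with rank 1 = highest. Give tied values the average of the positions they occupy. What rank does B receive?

Sorted (descending): 44, 44, 44, 39, 37, 37, 34, 34, 34, 19
The 3 values of 44 occupy positions 1–3 → average rank 2.
The 2 values of 37 occupy positions 5–6 → average rank (5+6)/2 = 5.5.
The 3 values of 34 occupy positions 7–9 → average rank 8.
B has value 44 min → rank 2.

2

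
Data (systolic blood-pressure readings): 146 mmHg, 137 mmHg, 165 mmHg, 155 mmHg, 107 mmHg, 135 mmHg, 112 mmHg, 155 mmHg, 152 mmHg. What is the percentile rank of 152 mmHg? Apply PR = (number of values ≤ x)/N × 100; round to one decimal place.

66.7

N = 9.
Strictly below 152: 5. Equal to 152: 1.
PR = 6/9 × 100 = 66.7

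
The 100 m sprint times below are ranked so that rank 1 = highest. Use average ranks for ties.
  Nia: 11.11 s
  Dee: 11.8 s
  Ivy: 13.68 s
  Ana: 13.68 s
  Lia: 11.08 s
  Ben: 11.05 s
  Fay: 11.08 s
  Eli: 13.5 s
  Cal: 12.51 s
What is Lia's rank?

Sorted (descending): 13.68, 13.68, 13.5, 12.51, 11.8, 11.11, 11.08, 11.08, 11.05
The 2 values of 13.68 occupy positions 1–2 → average rank (1+2)/2 = 1.5.
The 2 values of 11.08 occupy positions 7–8 → average rank (7+8)/2 = 7.5.
Lia has value 11.08 s → rank 7.5.

7.5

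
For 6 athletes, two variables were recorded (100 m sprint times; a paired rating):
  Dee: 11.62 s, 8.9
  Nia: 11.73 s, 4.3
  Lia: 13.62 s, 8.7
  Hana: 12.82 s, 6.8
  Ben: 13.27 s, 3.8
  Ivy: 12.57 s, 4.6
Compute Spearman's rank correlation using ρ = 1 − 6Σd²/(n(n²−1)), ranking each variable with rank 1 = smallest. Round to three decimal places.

-0.200

Ranks of variable 1: 1, 2, 6, 4, 5, 3
Ranks of variable 2: 6, 2, 5, 4, 1, 3
d = r₁ − r₂: -5, 0, 1, 0, 4, 0
d²: 25, 0, 1, 0, 16, 0; Σd² = 42
ρ = 1 − 6·42/(6·35) = 1 − 252/210 = -0.200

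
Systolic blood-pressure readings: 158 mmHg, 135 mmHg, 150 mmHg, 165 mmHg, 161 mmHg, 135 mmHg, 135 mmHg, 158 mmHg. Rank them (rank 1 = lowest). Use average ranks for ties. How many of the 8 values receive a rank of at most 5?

Sorted (ascending): 135, 135, 135, 150, 158, 158, 161, 165
The 3 values of 135 occupy positions 1–3 → average rank 2.
The 2 values of 158 occupy positions 5–6 → average rank (5+6)/2 = 5.5.
Ranks ≤ 5: {2, 2, 2, 4} → 4 values.

4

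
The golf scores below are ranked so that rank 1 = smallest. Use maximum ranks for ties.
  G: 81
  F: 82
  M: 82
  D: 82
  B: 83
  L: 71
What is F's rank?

5

Sorted (ascending): 71, 81, 82, 82, 82, 83
The 3 values of 82 occupy positions 3–5 → each gets rank 5.
F has value 82 → rank 5.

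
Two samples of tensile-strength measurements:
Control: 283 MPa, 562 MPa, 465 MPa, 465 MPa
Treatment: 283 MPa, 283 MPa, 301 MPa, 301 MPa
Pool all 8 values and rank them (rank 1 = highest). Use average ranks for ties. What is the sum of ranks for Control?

13

Sorted (descending): 562, 465, 465, 301, 301, 283, 283, 283
The 2 values of 465 occupy positions 2–3 → average rank (2+3)/2 = 2.5.
The 2 values of 301 occupy positions 4–5 → average rank (4+5)/2 = 4.5.
The 3 values of 283 occupy positions 6–8 → average rank 7.
Control values → pooled ranks: 283→7, 562→1, 465→2.5, 465→2.5
Rank sum = 7 + 1 + 2.5 + 2.5 = 13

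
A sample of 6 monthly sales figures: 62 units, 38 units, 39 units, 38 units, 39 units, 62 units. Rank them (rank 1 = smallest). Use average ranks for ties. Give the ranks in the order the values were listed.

5.5, 1.5, 3.5, 1.5, 3.5, 5.5

Sorted (ascending): 38, 38, 39, 39, 62, 62
The 2 values of 38 occupy positions 1–2 → average rank (1+2)/2 = 1.5.
The 2 values of 39 occupy positions 3–4 → average rank (3+4)/2 = 3.5.
The 2 values of 62 occupy positions 5–6 → average rank (5+6)/2 = 5.5.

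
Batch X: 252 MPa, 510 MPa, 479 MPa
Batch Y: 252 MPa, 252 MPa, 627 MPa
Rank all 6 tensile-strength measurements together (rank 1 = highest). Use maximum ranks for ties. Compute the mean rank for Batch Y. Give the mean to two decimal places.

Sorted (descending): 627, 510, 479, 252, 252, 252
The 3 values of 252 occupy positions 4–6 → each gets rank 6.
Batch Y values → pooled ranks: 252→6, 252→6, 627→1
Mean rank = (6 + 6 + 1) / 3 = 4.33

4.33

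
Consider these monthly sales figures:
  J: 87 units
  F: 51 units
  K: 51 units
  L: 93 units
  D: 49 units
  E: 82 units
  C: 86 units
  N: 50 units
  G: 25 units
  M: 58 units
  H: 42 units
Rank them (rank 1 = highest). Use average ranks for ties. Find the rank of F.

Sorted (descending): 93, 87, 86, 82, 58, 51, 51, 50, 49, 42, 25
The 2 values of 51 occupy positions 6–7 → average rank (6+7)/2 = 6.5.
F has value 51 units → rank 6.5.

6.5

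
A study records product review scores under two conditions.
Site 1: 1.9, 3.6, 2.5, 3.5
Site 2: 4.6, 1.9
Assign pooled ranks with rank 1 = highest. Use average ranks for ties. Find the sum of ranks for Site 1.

14.5

Sorted (descending): 4.6, 3.6, 3.5, 2.5, 1.9, 1.9
The 2 values of 1.9 occupy positions 5–6 → average rank (5+6)/2 = 5.5.
Site 1 values → pooled ranks: 1.9→5.5, 3.6→2, 2.5→4, 3.5→3
Rank sum = 5.5 + 2 + 4 + 3 = 14.5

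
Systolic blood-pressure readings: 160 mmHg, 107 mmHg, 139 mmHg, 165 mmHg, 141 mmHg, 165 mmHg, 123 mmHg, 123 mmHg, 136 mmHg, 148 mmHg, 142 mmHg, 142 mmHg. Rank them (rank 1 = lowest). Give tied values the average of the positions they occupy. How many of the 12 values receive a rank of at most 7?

Sorted (ascending): 107, 123, 123, 136, 139, 141, 142, 142, 148, 160, 165, 165
The 2 values of 123 occupy positions 2–3 → average rank (2+3)/2 = 2.5.
The 2 values of 142 occupy positions 7–8 → average rank (7+8)/2 = 7.5.
The 2 values of 165 occupy positions 11–12 → average rank (11+12)/2 = 11.5.
Ranks ≤ 7: {1, 2.5, 2.5, 4, 5, 6} → 6 values.

6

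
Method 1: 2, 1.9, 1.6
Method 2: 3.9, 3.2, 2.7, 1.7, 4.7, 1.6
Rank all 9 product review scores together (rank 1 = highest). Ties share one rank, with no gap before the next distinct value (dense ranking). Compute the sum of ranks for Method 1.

Sorted (descending): 4.7, 3.9, 3.2, 2.7, 2, 1.9, 1.7, 1.6, 1.6
The 2 values of 1.6 share dense rank 8.
Remaining distinct values take the next consecutive integers.
Method 1 values → pooled ranks: 2→5, 1.9→6, 1.6→8
Rank sum = 5 + 6 + 8 = 19

19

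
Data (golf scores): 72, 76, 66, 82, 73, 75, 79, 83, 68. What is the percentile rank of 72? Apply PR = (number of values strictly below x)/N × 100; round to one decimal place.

N = 9.
Strictly below 72: 2. Equal to 72: 1.
PR = 2/9 × 100 = 22.2

22.2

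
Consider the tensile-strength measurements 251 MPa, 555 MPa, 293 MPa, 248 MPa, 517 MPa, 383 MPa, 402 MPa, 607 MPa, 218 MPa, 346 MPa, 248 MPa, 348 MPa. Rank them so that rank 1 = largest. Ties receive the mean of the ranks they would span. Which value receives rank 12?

Sorted (descending): 607, 555, 517, 402, 383, 348, 346, 293, 251, 248, 248, 218
The 2 values of 248 occupy positions 10–11 → average rank (10+11)/2 = 10.5.
Rank 12 → value 218.

218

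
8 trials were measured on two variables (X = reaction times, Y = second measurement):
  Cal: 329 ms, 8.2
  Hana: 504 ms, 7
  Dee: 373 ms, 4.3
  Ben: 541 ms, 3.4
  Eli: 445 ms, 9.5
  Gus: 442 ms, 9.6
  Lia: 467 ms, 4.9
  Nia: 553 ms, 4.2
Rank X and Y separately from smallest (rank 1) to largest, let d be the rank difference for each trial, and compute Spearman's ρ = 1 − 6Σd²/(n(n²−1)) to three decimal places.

-0.595

Ranks of variable 1: 1, 6, 2, 7, 4, 3, 5, 8
Ranks of variable 2: 6, 5, 3, 1, 7, 8, 4, 2
d = r₁ − r₂: -5, 1, -1, 6, -3, -5, 1, 6
d²: 25, 1, 1, 36, 9, 25, 1, 36; Σd² = 134
ρ = 1 − 6·134/(8·63) = 1 − 804/504 = -0.595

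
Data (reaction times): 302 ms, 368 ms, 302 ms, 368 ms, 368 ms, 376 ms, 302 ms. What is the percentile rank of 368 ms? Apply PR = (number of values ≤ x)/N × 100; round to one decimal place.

N = 7.
Strictly below 368: 3. Equal to 368: 3.
PR = 6/7 × 100 = 85.7

85.7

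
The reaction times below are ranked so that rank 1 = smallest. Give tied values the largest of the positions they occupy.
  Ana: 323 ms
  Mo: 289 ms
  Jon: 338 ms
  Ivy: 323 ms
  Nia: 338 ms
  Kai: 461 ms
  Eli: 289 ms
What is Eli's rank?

2

Sorted (ascending): 289, 289, 323, 323, 338, 338, 461
The 2 values of 289 occupy positions 1–2 → each gets rank 2.
The 2 values of 323 occupy positions 3–4 → each gets rank 4.
The 2 values of 338 occupy positions 5–6 → each gets rank 6.
Eli has value 289 ms → rank 2.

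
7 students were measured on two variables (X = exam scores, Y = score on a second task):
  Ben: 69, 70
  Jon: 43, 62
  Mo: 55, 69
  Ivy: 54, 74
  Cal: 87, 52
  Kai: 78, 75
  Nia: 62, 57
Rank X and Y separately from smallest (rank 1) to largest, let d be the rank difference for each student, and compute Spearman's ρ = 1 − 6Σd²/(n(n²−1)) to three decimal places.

Ranks of variable 1: 5, 1, 3, 2, 7, 6, 4
Ranks of variable 2: 5, 3, 4, 6, 1, 7, 2
d = r₁ − r₂: 0, -2, -1, -4, 6, -1, 2
d²: 0, 4, 1, 16, 36, 1, 4; Σd² = 62
ρ = 1 − 6·62/(7·48) = 1 − 372/336 = -0.107

-0.107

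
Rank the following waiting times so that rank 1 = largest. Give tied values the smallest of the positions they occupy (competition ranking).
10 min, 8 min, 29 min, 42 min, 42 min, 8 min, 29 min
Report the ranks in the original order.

5, 6, 3, 1, 1, 6, 3

Sorted (descending): 42, 42, 29, 29, 10, 8, 8
The 2 values of 42 occupy positions 1–2 → each gets rank 1.
The 2 values of 29 occupy positions 3–4 → each gets rank 3.
The 2 values of 8 occupy positions 6–7 → each gets rank 6.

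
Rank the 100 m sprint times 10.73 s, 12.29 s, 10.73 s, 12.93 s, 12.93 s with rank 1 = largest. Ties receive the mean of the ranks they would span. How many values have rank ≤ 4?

3

Sorted (descending): 12.93, 12.93, 12.29, 10.73, 10.73
The 2 values of 12.93 occupy positions 1–2 → average rank (1+2)/2 = 1.5.
The 2 values of 10.73 occupy positions 4–5 → average rank (4+5)/2 = 4.5.
Ranks ≤ 4: {1.5, 1.5, 3} → 3 values.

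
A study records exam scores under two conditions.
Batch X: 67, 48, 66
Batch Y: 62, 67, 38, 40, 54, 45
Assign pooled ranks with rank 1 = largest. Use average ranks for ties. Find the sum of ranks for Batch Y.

Sorted (descending): 67, 67, 66, 62, 54, 48, 45, 40, 38
The 2 values of 67 occupy positions 1–2 → average rank (1+2)/2 = 1.5.
Batch Y values → pooled ranks: 62→4, 67→1.5, 38→9, 40→8, 54→5, 45→7
Rank sum = 4 + 1.5 + 9 + 8 + 5 + 7 = 34.5

34.5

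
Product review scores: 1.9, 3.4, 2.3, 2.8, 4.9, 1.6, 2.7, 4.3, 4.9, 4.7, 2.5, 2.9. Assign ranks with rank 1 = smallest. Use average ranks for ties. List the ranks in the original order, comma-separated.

Sorted (ascending): 1.6, 1.9, 2.3, 2.5, 2.7, 2.8, 2.9, 3.4, 4.3, 4.7, 4.9, 4.9
The 2 values of 4.9 occupy positions 11–12 → average rank (11+12)/2 = 11.5.

2, 8, 3, 6, 11.5, 1, 5, 9, 11.5, 10, 4, 7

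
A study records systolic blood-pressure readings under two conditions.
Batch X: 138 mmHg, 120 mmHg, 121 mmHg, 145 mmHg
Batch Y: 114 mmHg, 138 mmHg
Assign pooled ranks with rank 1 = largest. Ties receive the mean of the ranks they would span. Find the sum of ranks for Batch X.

12.5

Sorted (descending): 145, 138, 138, 121, 120, 114
The 2 values of 138 occupy positions 2–3 → average rank (2+3)/2 = 2.5.
Batch X values → pooled ranks: 138→2.5, 120→5, 121→4, 145→1
Rank sum = 2.5 + 5 + 4 + 1 = 12.5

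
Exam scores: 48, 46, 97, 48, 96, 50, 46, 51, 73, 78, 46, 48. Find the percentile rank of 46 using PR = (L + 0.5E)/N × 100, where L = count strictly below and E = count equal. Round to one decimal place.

12.5

N = 12.
Strictly below 46: 0. Equal to 46: 3.
PR = (0 + 0.5·3)/12 × 100 = 12.5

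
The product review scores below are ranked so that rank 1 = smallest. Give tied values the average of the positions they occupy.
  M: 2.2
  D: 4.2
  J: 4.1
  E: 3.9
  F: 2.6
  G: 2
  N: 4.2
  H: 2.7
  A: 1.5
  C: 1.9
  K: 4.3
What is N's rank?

Sorted (ascending): 1.5, 1.9, 2, 2.2, 2.6, 2.7, 3.9, 4.1, 4.2, 4.2, 4.3
The 2 values of 4.2 occupy positions 9–10 → average rank (9+10)/2 = 9.5.
N has value 4.2 → rank 9.5.

9.5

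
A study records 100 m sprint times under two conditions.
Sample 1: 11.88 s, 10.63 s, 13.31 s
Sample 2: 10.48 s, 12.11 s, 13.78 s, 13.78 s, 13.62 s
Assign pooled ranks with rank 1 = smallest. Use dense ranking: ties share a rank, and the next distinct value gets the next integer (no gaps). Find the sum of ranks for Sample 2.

25

Sorted (ascending): 10.48, 10.63, 11.88, 12.11, 13.31, 13.62, 13.78, 13.78
The 2 values of 13.78 share dense rank 7.
Remaining distinct values take the next consecutive integers.
Sample 2 values → pooled ranks: 10.48→1, 12.11→4, 13.78→7, 13.78→7, 13.62→6
Rank sum = 1 + 4 + 7 + 7 + 6 = 25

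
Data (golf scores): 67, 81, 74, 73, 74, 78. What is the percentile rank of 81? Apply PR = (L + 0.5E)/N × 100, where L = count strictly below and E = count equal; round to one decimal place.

N = 6.
Strictly below 81: 5. Equal to 81: 1.
PR = (5 + 0.5·1)/6 × 100 = 91.7

91.7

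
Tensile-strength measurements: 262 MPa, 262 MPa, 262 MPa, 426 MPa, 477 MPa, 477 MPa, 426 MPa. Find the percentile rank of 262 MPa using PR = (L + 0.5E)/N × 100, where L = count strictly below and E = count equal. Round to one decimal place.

N = 7.
Strictly below 262: 0. Equal to 262: 3.
PR = (0 + 0.5·3)/7 × 100 = 21.4

21.4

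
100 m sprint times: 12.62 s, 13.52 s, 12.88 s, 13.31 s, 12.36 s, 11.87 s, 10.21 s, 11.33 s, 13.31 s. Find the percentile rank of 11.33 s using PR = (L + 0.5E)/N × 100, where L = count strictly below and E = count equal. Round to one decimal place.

N = 9.
Strictly below 11.33: 1. Equal to 11.33: 1.
PR = (1 + 0.5·1)/9 × 100 = 16.7

16.7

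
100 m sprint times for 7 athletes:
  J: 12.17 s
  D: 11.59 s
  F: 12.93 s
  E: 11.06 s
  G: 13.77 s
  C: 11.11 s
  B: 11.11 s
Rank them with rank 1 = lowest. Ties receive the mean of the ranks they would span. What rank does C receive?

2.5

Sorted (ascending): 11.06, 11.11, 11.11, 11.59, 12.17, 12.93, 13.77
The 2 values of 11.11 occupy positions 2–3 → average rank (2+3)/2 = 2.5.
C has value 11.11 s → rank 2.5.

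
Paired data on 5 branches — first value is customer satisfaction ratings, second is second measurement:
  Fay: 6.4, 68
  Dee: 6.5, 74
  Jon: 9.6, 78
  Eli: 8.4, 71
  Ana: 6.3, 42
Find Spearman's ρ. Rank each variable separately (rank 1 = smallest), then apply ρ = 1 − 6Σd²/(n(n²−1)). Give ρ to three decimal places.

Ranks of variable 1: 2, 3, 5, 4, 1
Ranks of variable 2: 2, 4, 5, 3, 1
d = r₁ − r₂: 0, -1, 0, 1, 0
d²: 0, 1, 0, 1, 0; Σd² = 2
ρ = 1 − 6·2/(5·24) = 1 − 12/120 = 0.900

0.900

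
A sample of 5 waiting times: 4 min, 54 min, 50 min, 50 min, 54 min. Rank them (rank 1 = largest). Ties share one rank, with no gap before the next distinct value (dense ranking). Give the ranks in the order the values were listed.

3, 1, 2, 2, 1

Sorted (descending): 54, 54, 50, 50, 4
The 2 values of 54 share dense rank 1.
The 2 values of 50 share dense rank 2.
Remaining distinct values take the next consecutive integers.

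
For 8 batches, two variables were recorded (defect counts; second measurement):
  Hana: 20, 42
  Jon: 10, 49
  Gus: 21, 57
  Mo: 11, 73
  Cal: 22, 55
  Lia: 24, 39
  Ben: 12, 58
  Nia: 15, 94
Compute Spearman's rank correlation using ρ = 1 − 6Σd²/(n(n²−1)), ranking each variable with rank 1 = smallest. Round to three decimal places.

Ranks of variable 1: 5, 1, 6, 2, 7, 8, 3, 4
Ranks of variable 2: 2, 3, 5, 7, 4, 1, 6, 8
d = r₁ − r₂: 3, -2, 1, -5, 3, 7, -3, -4
d²: 9, 4, 1, 25, 9, 49, 9, 16; Σd² = 122
ρ = 1 − 6·122/(8·63) = 1 − 732/504 = -0.452

-0.452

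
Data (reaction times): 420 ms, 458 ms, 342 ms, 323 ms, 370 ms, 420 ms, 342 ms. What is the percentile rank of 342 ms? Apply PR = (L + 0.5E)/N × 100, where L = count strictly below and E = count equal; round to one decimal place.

N = 7.
Strictly below 342: 1. Equal to 342: 2.
PR = (1 + 0.5·2)/7 × 100 = 28.6

28.6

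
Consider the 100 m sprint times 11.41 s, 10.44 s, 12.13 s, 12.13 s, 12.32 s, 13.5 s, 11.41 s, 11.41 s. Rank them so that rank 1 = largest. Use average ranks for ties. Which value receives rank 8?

10.44

Sorted (descending): 13.5, 12.32, 12.13, 12.13, 11.41, 11.41, 11.41, 10.44
The 2 values of 12.13 occupy positions 3–4 → average rank (3+4)/2 = 3.5.
The 3 values of 11.41 occupy positions 5–7 → average rank 6.
Rank 8 → value 10.44.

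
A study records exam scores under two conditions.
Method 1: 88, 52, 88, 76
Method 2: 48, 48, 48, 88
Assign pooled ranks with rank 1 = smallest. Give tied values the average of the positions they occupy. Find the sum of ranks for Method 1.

Sorted (ascending): 48, 48, 48, 52, 76, 88, 88, 88
The 3 values of 48 occupy positions 1–3 → average rank 2.
The 3 values of 88 occupy positions 6–8 → average rank 7.
Method 1 values → pooled ranks: 88→7, 52→4, 88→7, 76→5
Rank sum = 7 + 4 + 7 + 5 = 23

23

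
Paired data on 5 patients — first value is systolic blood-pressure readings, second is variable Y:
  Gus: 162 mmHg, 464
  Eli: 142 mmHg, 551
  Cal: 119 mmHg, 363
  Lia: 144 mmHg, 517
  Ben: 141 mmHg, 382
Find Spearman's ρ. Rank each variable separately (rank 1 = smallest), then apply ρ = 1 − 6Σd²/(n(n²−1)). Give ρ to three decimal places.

0.600

Ranks of variable 1: 5, 3, 1, 4, 2
Ranks of variable 2: 3, 5, 1, 4, 2
d = r₁ − r₂: 2, -2, 0, 0, 0
d²: 4, 4, 0, 0, 0; Σd² = 8
ρ = 1 − 6·8/(5·24) = 1 − 48/120 = 0.600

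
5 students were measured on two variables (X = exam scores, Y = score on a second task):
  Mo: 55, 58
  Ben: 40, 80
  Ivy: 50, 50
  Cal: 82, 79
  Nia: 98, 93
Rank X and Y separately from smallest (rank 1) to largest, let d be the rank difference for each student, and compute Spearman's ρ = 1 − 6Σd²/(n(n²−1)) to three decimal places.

0.400

Ranks of variable 1: 3, 1, 2, 4, 5
Ranks of variable 2: 2, 4, 1, 3, 5
d = r₁ − r₂: 1, -3, 1, 1, 0
d²: 1, 9, 1, 1, 0; Σd² = 12
ρ = 1 − 6·12/(5·24) = 1 − 72/120 = 0.400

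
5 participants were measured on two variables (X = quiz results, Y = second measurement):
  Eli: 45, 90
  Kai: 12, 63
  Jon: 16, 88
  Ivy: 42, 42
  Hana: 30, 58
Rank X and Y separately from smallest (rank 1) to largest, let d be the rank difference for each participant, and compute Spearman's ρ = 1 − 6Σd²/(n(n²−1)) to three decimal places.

0.100

Ranks of variable 1: 5, 1, 2, 4, 3
Ranks of variable 2: 5, 3, 4, 1, 2
d = r₁ − r₂: 0, -2, -2, 3, 1
d²: 0, 4, 4, 9, 1; Σd² = 18
ρ = 1 − 6·18/(5·24) = 1 − 108/120 = 0.100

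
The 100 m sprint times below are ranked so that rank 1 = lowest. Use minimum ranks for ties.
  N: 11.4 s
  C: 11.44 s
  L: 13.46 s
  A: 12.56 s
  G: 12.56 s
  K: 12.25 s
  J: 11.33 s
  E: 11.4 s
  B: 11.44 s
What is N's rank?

Sorted (ascending): 11.33, 11.4, 11.4, 11.44, 11.44, 12.25, 12.56, 12.56, 13.46
The 2 values of 11.4 occupy positions 2–3 → each gets rank 2.
The 2 values of 11.44 occupy positions 4–5 → each gets rank 4.
The 2 values of 12.56 occupy positions 7–8 → each gets rank 7.
N has value 11.4 s → rank 2.

2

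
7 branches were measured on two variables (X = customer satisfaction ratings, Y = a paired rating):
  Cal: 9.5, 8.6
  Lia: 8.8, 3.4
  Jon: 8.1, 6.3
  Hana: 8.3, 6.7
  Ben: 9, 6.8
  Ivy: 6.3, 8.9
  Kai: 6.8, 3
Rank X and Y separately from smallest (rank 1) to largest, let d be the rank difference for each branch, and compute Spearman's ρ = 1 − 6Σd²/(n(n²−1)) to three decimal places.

Ranks of variable 1: 7, 5, 3, 4, 6, 1, 2
Ranks of variable 2: 6, 2, 3, 4, 5, 7, 1
d = r₁ − r₂: 1, 3, 0, 0, 1, -6, 1
d²: 1, 9, 0, 0, 1, 36, 1; Σd² = 48
ρ = 1 − 6·48/(7·48) = 1 − 288/336 = 0.143

0.143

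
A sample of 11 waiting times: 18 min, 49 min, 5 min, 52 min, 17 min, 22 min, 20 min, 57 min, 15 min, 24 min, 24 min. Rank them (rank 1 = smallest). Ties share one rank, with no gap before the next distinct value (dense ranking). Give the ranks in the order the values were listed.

4, 8, 1, 9, 3, 6, 5, 10, 2, 7, 7

Sorted (ascending): 5, 15, 17, 18, 20, 22, 24, 24, 49, 52, 57
The 2 values of 24 share dense rank 7.
Remaining distinct values take the next consecutive integers.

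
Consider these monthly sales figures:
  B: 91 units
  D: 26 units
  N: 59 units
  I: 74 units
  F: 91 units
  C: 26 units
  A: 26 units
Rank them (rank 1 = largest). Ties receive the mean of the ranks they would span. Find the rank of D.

6

Sorted (descending): 91, 91, 74, 59, 26, 26, 26
The 2 values of 91 occupy positions 1–2 → average rank (1+2)/2 = 1.5.
The 3 values of 26 occupy positions 5–7 → average rank 6.
D has value 26 units → rank 6.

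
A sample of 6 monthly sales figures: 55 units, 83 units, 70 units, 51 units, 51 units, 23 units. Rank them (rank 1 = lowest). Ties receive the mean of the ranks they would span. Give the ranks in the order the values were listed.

Sorted (ascending): 23, 51, 51, 55, 70, 83
The 2 values of 51 occupy positions 2–3 → average rank (2+3)/2 = 2.5.

4, 6, 5, 2.5, 2.5, 1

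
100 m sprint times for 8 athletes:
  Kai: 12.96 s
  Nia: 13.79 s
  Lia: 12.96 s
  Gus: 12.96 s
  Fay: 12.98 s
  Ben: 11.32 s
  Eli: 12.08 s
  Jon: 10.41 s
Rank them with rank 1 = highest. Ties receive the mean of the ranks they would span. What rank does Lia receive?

Sorted (descending): 13.79, 12.98, 12.96, 12.96, 12.96, 12.08, 11.32, 10.41
The 3 values of 12.96 occupy positions 3–5 → average rank 4.
Lia has value 12.96 s → rank 4.

4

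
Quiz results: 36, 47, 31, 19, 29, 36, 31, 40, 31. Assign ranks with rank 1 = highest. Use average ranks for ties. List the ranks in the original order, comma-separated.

3.5, 1, 6, 9, 8, 3.5, 6, 2, 6

Sorted (descending): 47, 40, 36, 36, 31, 31, 31, 29, 19
The 2 values of 36 occupy positions 3–4 → average rank (3+4)/2 = 3.5.
The 3 values of 31 occupy positions 5–7 → average rank 6.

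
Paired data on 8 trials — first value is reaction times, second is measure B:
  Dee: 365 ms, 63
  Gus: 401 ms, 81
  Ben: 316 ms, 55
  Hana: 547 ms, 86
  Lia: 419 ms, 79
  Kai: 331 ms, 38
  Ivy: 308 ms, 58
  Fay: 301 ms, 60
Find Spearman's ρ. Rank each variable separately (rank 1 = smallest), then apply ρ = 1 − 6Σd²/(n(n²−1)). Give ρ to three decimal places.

Ranks of variable 1: 5, 6, 3, 8, 7, 4, 2, 1
Ranks of variable 2: 5, 7, 2, 8, 6, 1, 3, 4
d = r₁ − r₂: 0, -1, 1, 0, 1, 3, -1, -3
d²: 0, 1, 1, 0, 1, 9, 1, 9; Σd² = 22
ρ = 1 − 6·22/(8·63) = 1 − 132/504 = 0.738

0.738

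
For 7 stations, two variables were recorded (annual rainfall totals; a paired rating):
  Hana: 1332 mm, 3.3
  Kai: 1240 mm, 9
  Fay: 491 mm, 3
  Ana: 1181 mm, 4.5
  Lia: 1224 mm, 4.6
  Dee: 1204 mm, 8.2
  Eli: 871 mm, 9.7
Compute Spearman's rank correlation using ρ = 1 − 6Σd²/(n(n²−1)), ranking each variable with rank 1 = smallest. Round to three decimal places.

0.071

Ranks of variable 1: 7, 6, 1, 3, 5, 4, 2
Ranks of variable 2: 2, 6, 1, 3, 4, 5, 7
d = r₁ − r₂: 5, 0, 0, 0, 1, -1, -5
d²: 25, 0, 0, 0, 1, 1, 25; Σd² = 52
ρ = 1 − 6·52/(7·48) = 1 − 312/336 = 0.071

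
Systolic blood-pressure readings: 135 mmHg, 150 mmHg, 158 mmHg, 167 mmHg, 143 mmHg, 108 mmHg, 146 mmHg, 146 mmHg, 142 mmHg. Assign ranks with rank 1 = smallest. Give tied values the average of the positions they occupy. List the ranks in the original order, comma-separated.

2, 7, 8, 9, 4, 1, 5.5, 5.5, 3

Sorted (ascending): 108, 135, 142, 143, 146, 146, 150, 158, 167
The 2 values of 146 occupy positions 5–6 → average rank (5+6)/2 = 5.5.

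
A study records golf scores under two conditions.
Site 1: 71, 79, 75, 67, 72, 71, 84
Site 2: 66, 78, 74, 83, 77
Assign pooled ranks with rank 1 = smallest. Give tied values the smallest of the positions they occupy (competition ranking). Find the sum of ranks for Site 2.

35

Sorted (ascending): 66, 67, 71, 71, 72, 74, 75, 77, 78, 79, 83, 84
The 2 values of 71 occupy positions 3–4 → each gets rank 3.
Site 2 values → pooled ranks: 66→1, 78→9, 74→6, 83→11, 77→8
Rank sum = 1 + 9 + 6 + 11 + 8 = 35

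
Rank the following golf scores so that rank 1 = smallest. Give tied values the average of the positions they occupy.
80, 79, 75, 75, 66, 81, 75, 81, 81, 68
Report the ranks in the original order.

Sorted (ascending): 66, 68, 75, 75, 75, 79, 80, 81, 81, 81
The 3 values of 75 occupy positions 3–5 → average rank 4.
The 3 values of 81 occupy positions 8–10 → average rank 9.

7, 6, 4, 4, 1, 9, 4, 9, 9, 2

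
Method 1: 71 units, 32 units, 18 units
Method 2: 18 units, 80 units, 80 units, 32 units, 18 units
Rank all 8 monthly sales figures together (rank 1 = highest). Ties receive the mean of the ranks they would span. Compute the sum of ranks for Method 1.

14.5

Sorted (descending): 80, 80, 71, 32, 32, 18, 18, 18
The 2 values of 80 occupy positions 1–2 → average rank (1+2)/2 = 1.5.
The 2 values of 32 occupy positions 4–5 → average rank (4+5)/2 = 4.5.
The 3 values of 18 occupy positions 6–8 → average rank 7.
Method 1 values → pooled ranks: 71→3, 32→4.5, 18→7
Rank sum = 3 + 4.5 + 7 = 14.5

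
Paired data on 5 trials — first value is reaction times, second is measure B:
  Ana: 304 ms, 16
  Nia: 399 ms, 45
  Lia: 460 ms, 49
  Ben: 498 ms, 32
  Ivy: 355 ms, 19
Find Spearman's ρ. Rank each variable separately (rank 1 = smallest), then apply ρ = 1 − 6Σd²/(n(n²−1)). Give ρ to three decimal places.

Ranks of variable 1: 1, 3, 4, 5, 2
Ranks of variable 2: 1, 4, 5, 3, 2
d = r₁ − r₂: 0, -1, -1, 2, 0
d²: 0, 1, 1, 4, 0; Σd² = 6
ρ = 1 − 6·6/(5·24) = 1 − 36/120 = 0.700

0.700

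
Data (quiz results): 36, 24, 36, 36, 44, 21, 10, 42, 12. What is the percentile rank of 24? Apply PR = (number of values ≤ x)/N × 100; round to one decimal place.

N = 9.
Strictly below 24: 3. Equal to 24: 1.
PR = 4/9 × 100 = 44.4

44.4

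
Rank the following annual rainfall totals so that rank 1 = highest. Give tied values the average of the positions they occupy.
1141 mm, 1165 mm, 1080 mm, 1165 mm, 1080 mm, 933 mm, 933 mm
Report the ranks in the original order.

3, 1.5, 4.5, 1.5, 4.5, 6.5, 6.5

Sorted (descending): 1165, 1165, 1141, 1080, 1080, 933, 933
The 2 values of 1165 occupy positions 1–2 → average rank (1+2)/2 = 1.5.
The 2 values of 1080 occupy positions 4–5 → average rank (4+5)/2 = 4.5.
The 2 values of 933 occupy positions 6–7 → average rank (6+7)/2 = 6.5.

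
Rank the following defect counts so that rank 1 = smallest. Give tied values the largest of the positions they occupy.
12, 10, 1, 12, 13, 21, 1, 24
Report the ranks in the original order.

5, 3, 2, 5, 6, 7, 2, 8

Sorted (ascending): 1, 1, 10, 12, 12, 13, 21, 24
The 2 values of 1 occupy positions 1–2 → each gets rank 2.
The 2 values of 12 occupy positions 4–5 → each gets rank 5.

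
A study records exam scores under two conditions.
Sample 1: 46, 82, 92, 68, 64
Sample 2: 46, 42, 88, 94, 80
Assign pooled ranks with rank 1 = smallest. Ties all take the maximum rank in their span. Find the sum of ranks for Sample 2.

Sorted (ascending): 42, 46, 46, 64, 68, 80, 82, 88, 92, 94
The 2 values of 46 occupy positions 2–3 → each gets rank 3.
Sample 2 values → pooled ranks: 46→3, 42→1, 88→8, 94→10, 80→6
Rank sum = 3 + 1 + 8 + 10 + 6 = 28

28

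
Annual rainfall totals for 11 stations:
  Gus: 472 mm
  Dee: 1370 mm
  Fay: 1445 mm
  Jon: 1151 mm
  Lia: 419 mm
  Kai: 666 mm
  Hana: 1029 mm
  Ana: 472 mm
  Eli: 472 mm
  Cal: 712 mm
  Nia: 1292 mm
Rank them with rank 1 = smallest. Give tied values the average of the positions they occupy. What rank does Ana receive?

Sorted (ascending): 419, 472, 472, 472, 666, 712, 1029, 1151, 1292, 1370, 1445
The 3 values of 472 occupy positions 2–4 → average rank 3.
Ana has value 472 mm → rank 3.

3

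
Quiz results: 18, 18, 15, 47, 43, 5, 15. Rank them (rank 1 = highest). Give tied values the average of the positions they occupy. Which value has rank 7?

Sorted (descending): 47, 43, 18, 18, 15, 15, 5
The 2 values of 18 occupy positions 3–4 → average rank (3+4)/2 = 3.5.
The 2 values of 15 occupy positions 5–6 → average rank (5+6)/2 = 5.5.
Rank 7 → value 5.

5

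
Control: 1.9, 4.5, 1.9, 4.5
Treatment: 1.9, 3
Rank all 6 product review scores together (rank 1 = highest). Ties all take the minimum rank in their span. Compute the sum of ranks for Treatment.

Sorted (descending): 4.5, 4.5, 3, 1.9, 1.9, 1.9
The 2 values of 4.5 occupy positions 1–2 → each gets rank 1.
The 3 values of 1.9 occupy positions 4–6 → each gets rank 4.
Treatment values → pooled ranks: 1.9→4, 3→3
Rank sum = 4 + 3 = 7

7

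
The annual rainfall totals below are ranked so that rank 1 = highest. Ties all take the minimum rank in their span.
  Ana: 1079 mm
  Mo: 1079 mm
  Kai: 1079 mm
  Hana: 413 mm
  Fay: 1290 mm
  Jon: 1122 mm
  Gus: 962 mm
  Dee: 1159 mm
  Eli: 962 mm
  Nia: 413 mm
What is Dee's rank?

Sorted (descending): 1290, 1159, 1122, 1079, 1079, 1079, 962, 962, 413, 413
The 3 values of 1079 occupy positions 4–6 → each gets rank 4.
The 2 values of 962 occupy positions 7–8 → each gets rank 7.
The 2 values of 413 occupy positions 9–10 → each gets rank 9.
Dee has value 1159 mm → rank 2.

2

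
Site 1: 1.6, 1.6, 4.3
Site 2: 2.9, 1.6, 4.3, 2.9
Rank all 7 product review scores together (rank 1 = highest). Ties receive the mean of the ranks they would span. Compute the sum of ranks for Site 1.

13.5

Sorted (descending): 4.3, 4.3, 2.9, 2.9, 1.6, 1.6, 1.6
The 2 values of 4.3 occupy positions 1–2 → average rank (1+2)/2 = 1.5.
The 2 values of 2.9 occupy positions 3–4 → average rank (3+4)/2 = 3.5.
The 3 values of 1.6 occupy positions 5–7 → average rank 6.
Site 1 values → pooled ranks: 1.6→6, 1.6→6, 4.3→1.5
Rank sum = 6 + 6 + 1.5 = 13.5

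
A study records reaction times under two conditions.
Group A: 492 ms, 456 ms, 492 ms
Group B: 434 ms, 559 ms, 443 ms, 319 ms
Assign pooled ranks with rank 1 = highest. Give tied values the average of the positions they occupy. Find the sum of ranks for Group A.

9

Sorted (descending): 559, 492, 492, 456, 443, 434, 319
The 2 values of 492 occupy positions 2–3 → average rank (2+3)/2 = 2.5.
Group A values → pooled ranks: 492→2.5, 456→4, 492→2.5
Rank sum = 2.5 + 4 + 2.5 = 9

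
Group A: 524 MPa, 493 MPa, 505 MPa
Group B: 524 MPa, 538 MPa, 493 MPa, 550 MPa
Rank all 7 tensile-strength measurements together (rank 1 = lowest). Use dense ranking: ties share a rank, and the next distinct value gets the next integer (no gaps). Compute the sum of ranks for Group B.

13

Sorted (ascending): 493, 493, 505, 524, 524, 538, 550
The 2 values of 493 share dense rank 1.
The 2 values of 524 share dense rank 3.
Remaining distinct values take the next consecutive integers.
Group B values → pooled ranks: 524→3, 538→4, 493→1, 550→5
Rank sum = 3 + 4 + 1 + 5 = 13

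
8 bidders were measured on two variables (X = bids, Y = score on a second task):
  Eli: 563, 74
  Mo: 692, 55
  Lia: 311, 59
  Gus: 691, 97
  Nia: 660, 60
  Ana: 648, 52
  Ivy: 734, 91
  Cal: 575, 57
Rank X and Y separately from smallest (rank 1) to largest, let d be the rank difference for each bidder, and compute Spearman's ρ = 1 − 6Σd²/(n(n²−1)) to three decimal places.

Ranks of variable 1: 2, 7, 1, 6, 5, 4, 8, 3
Ranks of variable 2: 6, 2, 4, 8, 5, 1, 7, 3
d = r₁ − r₂: -4, 5, -3, -2, 0, 3, 1, 0
d²: 16, 25, 9, 4, 0, 9, 1, 0; Σd² = 64
ρ = 1 − 6·64/(8·63) = 1 − 384/504 = 0.238

0.238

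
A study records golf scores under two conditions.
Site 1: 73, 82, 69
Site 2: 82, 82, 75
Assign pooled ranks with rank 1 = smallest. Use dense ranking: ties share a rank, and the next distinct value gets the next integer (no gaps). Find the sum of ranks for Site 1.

7

Sorted (ascending): 69, 73, 75, 82, 82, 82
The 3 values of 82 share dense rank 4.
Remaining distinct values take the next consecutive integers.
Site 1 values → pooled ranks: 73→2, 82→4, 69→1
Rank sum = 2 + 4 + 1 = 7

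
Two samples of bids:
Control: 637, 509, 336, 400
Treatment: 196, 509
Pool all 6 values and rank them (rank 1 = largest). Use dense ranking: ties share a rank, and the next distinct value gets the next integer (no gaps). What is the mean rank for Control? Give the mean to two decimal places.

Sorted (descending): 637, 509, 509, 400, 336, 196
The 2 values of 509 share dense rank 2.
Remaining distinct values take the next consecutive integers.
Control values → pooled ranks: 637→1, 509→2, 336→4, 400→3
Mean rank = (1 + 2 + 4 + 3) / 4 = 2.50

2.50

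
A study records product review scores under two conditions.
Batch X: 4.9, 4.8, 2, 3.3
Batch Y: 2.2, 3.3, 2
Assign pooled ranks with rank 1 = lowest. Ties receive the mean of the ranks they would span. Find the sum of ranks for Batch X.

Sorted (ascending): 2, 2, 2.2, 3.3, 3.3, 4.8, 4.9
The 2 values of 2 occupy positions 1–2 → average rank (1+2)/2 = 1.5.
The 2 values of 3.3 occupy positions 4–5 → average rank (4+5)/2 = 4.5.
Batch X values → pooled ranks: 4.9→7, 4.8→6, 2→1.5, 3.3→4.5
Rank sum = 7 + 6 + 1.5 + 4.5 = 19

19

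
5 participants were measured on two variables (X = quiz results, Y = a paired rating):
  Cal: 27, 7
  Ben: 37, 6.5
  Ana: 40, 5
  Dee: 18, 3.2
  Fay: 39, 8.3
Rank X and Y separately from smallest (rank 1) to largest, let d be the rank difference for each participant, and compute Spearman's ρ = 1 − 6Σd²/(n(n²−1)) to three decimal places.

Ranks of variable 1: 2, 3, 5, 1, 4
Ranks of variable 2: 4, 3, 2, 1, 5
d = r₁ − r₂: -2, 0, 3, 0, -1
d²: 4, 0, 9, 0, 1; Σd² = 14
ρ = 1 − 6·14/(5·24) = 1 − 84/120 = 0.300

0.300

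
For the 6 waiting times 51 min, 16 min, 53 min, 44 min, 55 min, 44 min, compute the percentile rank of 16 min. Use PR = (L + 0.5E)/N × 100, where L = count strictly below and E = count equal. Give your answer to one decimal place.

8.3

N = 6.
Strictly below 16: 0. Equal to 16: 1.
PR = (0 + 0.5·1)/6 × 100 = 8.3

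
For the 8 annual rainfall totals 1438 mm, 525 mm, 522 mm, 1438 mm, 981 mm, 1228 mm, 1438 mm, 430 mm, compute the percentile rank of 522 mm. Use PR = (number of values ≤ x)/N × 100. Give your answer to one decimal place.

25.0

N = 8.
Strictly below 522: 1. Equal to 522: 1.
PR = 2/8 × 100 = 25.0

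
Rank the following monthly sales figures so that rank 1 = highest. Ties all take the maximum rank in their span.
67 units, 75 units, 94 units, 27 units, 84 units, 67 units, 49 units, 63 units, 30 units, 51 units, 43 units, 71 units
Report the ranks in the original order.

Sorted (descending): 94, 84, 75, 71, 67, 67, 63, 51, 49, 43, 30, 27
The 2 values of 67 occupy positions 5–6 → each gets rank 6.

6, 3, 1, 12, 2, 6, 9, 7, 11, 8, 10, 4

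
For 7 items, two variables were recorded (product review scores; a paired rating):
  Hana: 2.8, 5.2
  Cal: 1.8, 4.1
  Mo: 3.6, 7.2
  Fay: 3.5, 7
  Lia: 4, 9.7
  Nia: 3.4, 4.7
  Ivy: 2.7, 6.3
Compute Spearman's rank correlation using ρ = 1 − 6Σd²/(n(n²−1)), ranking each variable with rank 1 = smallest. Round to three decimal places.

Ranks of variable 1: 3, 1, 6, 5, 7, 4, 2
Ranks of variable 2: 3, 1, 6, 5, 7, 2, 4
d = r₁ − r₂: 0, 0, 0, 0, 0, 2, -2
d²: 0, 0, 0, 0, 0, 4, 4; Σd² = 8
ρ = 1 − 6·8/(7·48) = 1 − 48/336 = 0.857

0.857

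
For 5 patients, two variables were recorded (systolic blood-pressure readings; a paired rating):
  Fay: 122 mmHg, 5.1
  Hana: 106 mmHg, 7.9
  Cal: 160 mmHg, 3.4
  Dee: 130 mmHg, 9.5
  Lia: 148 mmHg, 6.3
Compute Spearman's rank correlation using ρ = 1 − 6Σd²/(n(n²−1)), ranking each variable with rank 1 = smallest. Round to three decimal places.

-0.500

Ranks of variable 1: 2, 1, 5, 3, 4
Ranks of variable 2: 2, 4, 1, 5, 3
d = r₁ − r₂: 0, -3, 4, -2, 1
d²: 0, 9, 16, 4, 1; Σd² = 30
ρ = 1 − 6·30/(5·24) = 1 − 180/120 = -0.500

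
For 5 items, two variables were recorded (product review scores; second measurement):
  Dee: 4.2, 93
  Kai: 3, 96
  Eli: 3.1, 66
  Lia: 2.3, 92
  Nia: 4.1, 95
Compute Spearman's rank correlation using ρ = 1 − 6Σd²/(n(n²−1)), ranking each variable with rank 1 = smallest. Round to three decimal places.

Ranks of variable 1: 5, 2, 3, 1, 4
Ranks of variable 2: 3, 5, 1, 2, 4
d = r₁ − r₂: 2, -3, 2, -1, 0
d²: 4, 9, 4, 1, 0; Σd² = 18
ρ = 1 − 6·18/(5·24) = 1 − 108/120 = 0.100

0.100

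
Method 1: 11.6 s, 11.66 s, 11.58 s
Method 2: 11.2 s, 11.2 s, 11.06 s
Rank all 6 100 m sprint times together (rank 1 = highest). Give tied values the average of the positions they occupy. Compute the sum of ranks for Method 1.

Sorted (descending): 11.66, 11.6, 11.58, 11.2, 11.2, 11.06
The 2 values of 11.2 occupy positions 4–5 → average rank (4+5)/2 = 4.5.
Method 1 values → pooled ranks: 11.6→2, 11.66→1, 11.58→3
Rank sum = 2 + 1 + 3 = 6

6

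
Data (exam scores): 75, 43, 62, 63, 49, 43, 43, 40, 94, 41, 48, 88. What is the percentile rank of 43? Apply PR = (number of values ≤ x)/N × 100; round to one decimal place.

N = 12.
Strictly below 43: 2. Equal to 43: 3.
PR = 5/12 × 100 = 41.7

41.7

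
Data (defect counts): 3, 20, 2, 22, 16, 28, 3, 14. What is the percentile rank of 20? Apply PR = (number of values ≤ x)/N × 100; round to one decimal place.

75.0

N = 8.
Strictly below 20: 5. Equal to 20: 1.
PR = 6/8 × 100 = 75.0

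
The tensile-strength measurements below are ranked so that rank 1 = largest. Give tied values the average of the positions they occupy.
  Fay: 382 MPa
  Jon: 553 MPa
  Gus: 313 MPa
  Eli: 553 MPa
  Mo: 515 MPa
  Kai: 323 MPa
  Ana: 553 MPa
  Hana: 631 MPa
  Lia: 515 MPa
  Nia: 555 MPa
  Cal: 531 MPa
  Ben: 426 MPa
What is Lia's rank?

7.5

Sorted (descending): 631, 555, 553, 553, 553, 531, 515, 515, 426, 382, 323, 313
The 3 values of 553 occupy positions 3–5 → average rank 4.
The 2 values of 515 occupy positions 7–8 → average rank (7+8)/2 = 7.5.
Lia has value 515 MPa → rank 7.5.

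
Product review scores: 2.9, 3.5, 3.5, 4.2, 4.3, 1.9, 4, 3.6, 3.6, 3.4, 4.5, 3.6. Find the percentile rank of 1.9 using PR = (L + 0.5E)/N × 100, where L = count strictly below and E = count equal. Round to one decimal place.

N = 12.
Strictly below 1.9: 0. Equal to 1.9: 1.
PR = (0 + 0.5·1)/12 × 100 = 4.2

4.2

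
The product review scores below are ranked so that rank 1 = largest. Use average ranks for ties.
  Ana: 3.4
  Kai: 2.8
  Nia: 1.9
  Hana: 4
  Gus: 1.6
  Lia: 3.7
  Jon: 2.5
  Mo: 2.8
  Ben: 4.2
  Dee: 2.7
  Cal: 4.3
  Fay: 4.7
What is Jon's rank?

Sorted (descending): 4.7, 4.3, 4.2, 4, 3.7, 3.4, 2.8, 2.8, 2.7, 2.5, 1.9, 1.6
The 2 values of 2.8 occupy positions 7–8 → average rank (7+8)/2 = 7.5.
Jon has value 2.5 → rank 10.

10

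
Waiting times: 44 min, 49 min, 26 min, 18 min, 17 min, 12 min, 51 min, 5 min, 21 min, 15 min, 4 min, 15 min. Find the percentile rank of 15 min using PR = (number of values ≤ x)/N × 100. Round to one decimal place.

41.7

N = 12.
Strictly below 15: 3. Equal to 15: 2.
PR = 5/12 × 100 = 41.7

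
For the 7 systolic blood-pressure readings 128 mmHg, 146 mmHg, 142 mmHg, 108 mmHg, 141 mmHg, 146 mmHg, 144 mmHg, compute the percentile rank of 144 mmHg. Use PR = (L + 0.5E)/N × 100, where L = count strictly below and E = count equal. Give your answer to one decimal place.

N = 7.
Strictly below 144: 4. Equal to 144: 1.
PR = (4 + 0.5·1)/7 × 100 = 64.3

64.3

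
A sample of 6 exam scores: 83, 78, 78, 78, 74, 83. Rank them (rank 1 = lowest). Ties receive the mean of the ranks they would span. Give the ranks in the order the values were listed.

Sorted (ascending): 74, 78, 78, 78, 83, 83
The 3 values of 78 occupy positions 2–4 → average rank 3.
The 2 values of 83 occupy positions 5–6 → average rank (5+6)/2 = 5.5.

5.5, 3, 3, 3, 1, 5.5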